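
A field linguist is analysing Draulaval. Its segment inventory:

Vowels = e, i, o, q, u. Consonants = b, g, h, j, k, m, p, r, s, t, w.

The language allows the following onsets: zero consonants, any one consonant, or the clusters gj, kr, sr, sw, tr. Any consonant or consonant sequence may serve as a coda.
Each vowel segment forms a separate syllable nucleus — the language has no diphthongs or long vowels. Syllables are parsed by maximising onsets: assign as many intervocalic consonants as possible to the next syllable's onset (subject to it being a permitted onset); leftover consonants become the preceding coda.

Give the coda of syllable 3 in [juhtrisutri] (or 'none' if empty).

none

Vowels present: u, i, u, i; each is a nucleus, giving 4 syllables.
σ1/σ2 boundary: cluster /htr/ — the longest permitted-onset suffix is /tr/; onset = /tr/, preceding coda = /h/.
σ2/σ3 boundary: just /s/ — single C goes to the following onset.
σ3/σ4 boundary: /tr/ is a licit onset in full, so it all attaches to the next syllable.
So the parse is juh.tri.su.tri.
Syllable 3 is /su/: onset /s/, nucleus /u/, coda ∅.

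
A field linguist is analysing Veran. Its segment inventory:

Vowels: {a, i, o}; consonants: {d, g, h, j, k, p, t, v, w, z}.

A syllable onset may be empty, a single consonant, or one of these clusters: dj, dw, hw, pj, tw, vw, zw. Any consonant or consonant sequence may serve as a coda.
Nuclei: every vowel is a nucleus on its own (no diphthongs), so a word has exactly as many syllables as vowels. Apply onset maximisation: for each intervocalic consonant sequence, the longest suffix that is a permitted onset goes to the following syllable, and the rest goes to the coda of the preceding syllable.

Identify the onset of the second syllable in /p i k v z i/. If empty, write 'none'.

z

Vowels present: i, i; each is a nucleus, giving 2 syllables.
V1 /i/ – V2 /i/: /kvz/ — longest licit onset from the right is /z/, leaving /kv/ as coda.
Putting it together: pikv.zi.
Syllable 2 is /zi/: onset /z/, nucleus /i/, coda ∅.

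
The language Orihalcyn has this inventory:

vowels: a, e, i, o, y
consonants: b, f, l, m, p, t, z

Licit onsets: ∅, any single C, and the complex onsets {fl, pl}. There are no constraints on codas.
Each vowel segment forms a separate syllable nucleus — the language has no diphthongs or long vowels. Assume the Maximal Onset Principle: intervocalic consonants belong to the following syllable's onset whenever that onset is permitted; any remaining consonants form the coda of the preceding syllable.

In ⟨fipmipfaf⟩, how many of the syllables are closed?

3

Nuclei (vowels): i, i, a → 3 syllables.
/i…i/ gap (V1→V2): /pm/; trying suffixes from longest down, /m/ is the first permitted one, so coda /p/ | onset /m/.
/i…a/ gap (V2→V3): /pf/ — longest licit onset from the right is /f/, leaving /p/ as coda.
Putting it together: fip.mip.faf.
Classifying each syllable: /fip/ (closed), /mip/ (closed), /faf/ (closed).
Closed syllables: 3.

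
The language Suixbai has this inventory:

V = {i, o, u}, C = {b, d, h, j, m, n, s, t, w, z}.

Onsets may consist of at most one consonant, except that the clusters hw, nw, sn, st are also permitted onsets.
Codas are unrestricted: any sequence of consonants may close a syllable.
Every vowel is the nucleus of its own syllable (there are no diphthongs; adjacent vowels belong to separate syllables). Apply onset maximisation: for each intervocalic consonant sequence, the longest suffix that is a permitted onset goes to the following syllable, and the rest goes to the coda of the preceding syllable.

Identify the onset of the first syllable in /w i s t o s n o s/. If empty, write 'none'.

w

Nuclei (vowels): i, o, o → 3 syllables.
/i…o/ gap (V1→V2): /st/ is a licit onset in full, so it all attaches to the next syllable.
/o…o/ gap (V2→V3): cluster /sn/ — /sn/ is itself a permitted onset, so the whole cluster goes right; preceding coda = ∅.
So the parse is wi.sto.snos.
Syllable 1 is /wi/: onset /w/, nucleus /i/, coda ∅.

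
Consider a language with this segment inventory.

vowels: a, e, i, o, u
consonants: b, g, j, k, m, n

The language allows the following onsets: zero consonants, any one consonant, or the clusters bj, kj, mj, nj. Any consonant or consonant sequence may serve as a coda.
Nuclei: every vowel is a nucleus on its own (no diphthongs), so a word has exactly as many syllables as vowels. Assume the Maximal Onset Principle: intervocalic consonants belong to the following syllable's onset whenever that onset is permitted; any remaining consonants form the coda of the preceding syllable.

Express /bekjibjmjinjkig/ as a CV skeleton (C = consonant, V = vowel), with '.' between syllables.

CV.CCVCC.CCVCC.CVC

The vowels are e, i, i, i — 4 nuclei, so 4 syllables.
σ1/σ2 boundary: /kj/ — entire cluster is a permitted onset → onset /kj/, coda ∅.
σ2/σ3 boundary: /bjmj/ splits as /bj/ + /mj/ (/mj/ is the longest suffix that is a licit onset).
σ3/σ4 boundary: /njk/ — longest licit onset from the right is /k/, leaving /nj/ as coda.
So the parse is be.kjibj.mjinj.kig.
Mapping each syllable to C/V: /be/ → CV, /kjibj/ → CCVCC, /mjinj/ → CCVCC, /kig/ → CVC.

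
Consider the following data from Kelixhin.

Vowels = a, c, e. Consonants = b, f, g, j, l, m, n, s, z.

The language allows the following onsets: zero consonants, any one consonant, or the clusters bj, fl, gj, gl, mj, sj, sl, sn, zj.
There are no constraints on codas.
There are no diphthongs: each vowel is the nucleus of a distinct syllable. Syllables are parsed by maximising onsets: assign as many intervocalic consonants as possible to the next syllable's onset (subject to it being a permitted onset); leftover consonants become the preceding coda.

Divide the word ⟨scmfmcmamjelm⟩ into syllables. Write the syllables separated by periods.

scmf.mc.ma.mjelm

The vowels are c, c, a, e — 4 nuclei, so 4 syllables.
V1 /c/ – V2 /c/: /mfm/; trying suffixes from longest down, /m/ is the first permitted one, so coda /mf/ | onset /m/.
V2 /c/ – V3 /a/: just /m/ — single C goes to the following onset.
V3 /a/ – V4 /e/: cluster /mj/ — /mj/ is itself a permitted onset, so the whole cluster goes right; preceding coda = ∅.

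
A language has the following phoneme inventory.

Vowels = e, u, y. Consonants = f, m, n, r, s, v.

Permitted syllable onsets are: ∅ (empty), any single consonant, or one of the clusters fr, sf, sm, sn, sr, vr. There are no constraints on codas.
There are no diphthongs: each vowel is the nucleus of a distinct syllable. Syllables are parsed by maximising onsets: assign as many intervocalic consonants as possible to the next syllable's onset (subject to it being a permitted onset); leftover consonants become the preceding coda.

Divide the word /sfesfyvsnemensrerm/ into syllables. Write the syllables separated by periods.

Vowels present: e, y, e, e, e; each is a nucleus, giving 5 syllables.
/e…y/ gap (V1→V2): /sf/ — entire cluster is a permitted onset → onset /sf/, coda ∅.
/y…e/ gap (V2→V3): cluster /vsn/ — the longest permitted-onset suffix is /sn/; onset = /sn/, preceding coda = /v/.
/e…e/ gap (V3→V4): /m/ is a single consonant, so it becomes the next onset.
/e…e/ gap (V4→V5): /nsr/; trying suffixes from longest down, /sr/ is the first permitted one, so coda /n/ | onset /sr/.

sfe.sfyv.sne.men.srerm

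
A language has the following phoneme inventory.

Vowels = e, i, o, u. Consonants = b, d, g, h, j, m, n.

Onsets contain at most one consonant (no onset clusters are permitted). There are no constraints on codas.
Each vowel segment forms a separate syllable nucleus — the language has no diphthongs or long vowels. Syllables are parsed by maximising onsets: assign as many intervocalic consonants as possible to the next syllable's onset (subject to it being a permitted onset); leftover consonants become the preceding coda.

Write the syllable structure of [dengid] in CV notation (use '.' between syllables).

CVC.CVC

The vowels are e, i — 2 nuclei, so 2 syllables.
Between /e/ (V1) and /i/ (V2): cluster /ng/ — the longest permitted-onset suffix is /g/; onset = /g/, preceding coda = /n/.
So the parse is den.gid.
Mapping each syllable to C/V: /den/ → CVC, /gid/ → CVC.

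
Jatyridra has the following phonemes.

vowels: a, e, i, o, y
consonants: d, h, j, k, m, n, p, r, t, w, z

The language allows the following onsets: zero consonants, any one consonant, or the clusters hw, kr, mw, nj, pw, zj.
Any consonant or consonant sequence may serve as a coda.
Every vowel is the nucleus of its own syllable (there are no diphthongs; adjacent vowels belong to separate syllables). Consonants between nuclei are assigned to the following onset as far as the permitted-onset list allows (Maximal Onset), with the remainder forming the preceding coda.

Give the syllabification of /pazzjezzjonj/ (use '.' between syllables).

Vowels present: a, e, o; each is a nucleus, giving 3 syllables.
V1 /a/ – V2 /e/: cluster /zzj/ — the longest permitted-onset suffix is /zj/; onset = /zj/, preceding coda = /z/.
V2 /e/ – V3 /o/: /zzj/ splits as /z/ + /zj/ (/zj/ is the longest suffix that is a licit onset).

paz.zjez.zjonj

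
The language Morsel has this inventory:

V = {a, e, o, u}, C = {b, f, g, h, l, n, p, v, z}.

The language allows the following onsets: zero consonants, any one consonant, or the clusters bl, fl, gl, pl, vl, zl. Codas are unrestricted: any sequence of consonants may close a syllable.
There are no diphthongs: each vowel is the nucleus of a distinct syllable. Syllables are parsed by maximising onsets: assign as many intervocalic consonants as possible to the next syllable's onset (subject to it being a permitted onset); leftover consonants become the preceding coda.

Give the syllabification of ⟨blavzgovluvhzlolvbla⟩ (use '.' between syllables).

blavz.go.vluvh.zlolv.bla

Vowels present: a, o, u, o, a; each is a nucleus, giving 5 syllables.
/a…o/ gap (V1→V2): /vzg/ splits as /vz/ + /g/ (/g/ is the longest suffix that is a licit onset).
/o…u/ gap (V2→V3): /vl/ is a licit onset in full, so it all attaches to the next syllable.
/u…o/ gap (V3→V4): cluster /vhzl/ — the longest permitted-onset suffix is /zl/; onset = /zl/, preceding coda = /vh/.
/o…a/ gap (V4→V5): cluster /lvbl/ — the longest permitted-onset suffix is /bl/; onset = /bl/, preceding coda = /lv/.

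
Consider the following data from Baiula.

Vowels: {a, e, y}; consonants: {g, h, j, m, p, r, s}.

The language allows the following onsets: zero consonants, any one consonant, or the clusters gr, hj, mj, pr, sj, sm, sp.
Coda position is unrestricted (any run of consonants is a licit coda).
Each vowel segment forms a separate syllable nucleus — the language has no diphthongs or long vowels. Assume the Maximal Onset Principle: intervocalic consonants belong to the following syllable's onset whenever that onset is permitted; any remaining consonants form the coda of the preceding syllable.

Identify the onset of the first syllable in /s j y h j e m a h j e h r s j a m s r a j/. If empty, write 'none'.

The vowels are y, e, a, e, a, a — 6 nuclei, so 6 syllables.
Between /y/ (V1) and /e/ (V2): /hj/ — entire cluster is a permitted onset → onset /hj/, coda ∅.
Between /e/ (V2) and /a/ (V3): /m/ → onset of the next syllable (single consonants are always licit onsets).
Between /a/ (V3) and /e/ (V4): /hj/ is a licit onset in full, so it all attaches to the next syllable.
Between /e/ (V4) and /a/ (V5): cluster /hrsj/ — the longest permitted-onset suffix is /sj/; onset = /sj/, preceding coda = /hr/.
Between /a/ (V5) and /a/ (V6): /msr/ splits as /ms/ + /r/ (/r/ is the longest suffix that is a licit onset).
Putting it together: sjy.hje.ma.hjehr.sjams.raj.
Syllable 1 is /sjy/: onset /sj/, nucleus /y/, coda ∅.

sj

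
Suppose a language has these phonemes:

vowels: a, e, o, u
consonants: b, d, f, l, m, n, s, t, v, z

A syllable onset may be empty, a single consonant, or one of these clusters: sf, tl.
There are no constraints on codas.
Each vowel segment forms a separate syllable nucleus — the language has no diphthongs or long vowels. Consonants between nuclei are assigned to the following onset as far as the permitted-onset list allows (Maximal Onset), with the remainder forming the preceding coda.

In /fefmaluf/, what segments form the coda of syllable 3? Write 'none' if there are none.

The vowels are e, a, u — 3 nuclei, so 3 syllables.
V1 /e/ – V2 /a/: /fm/; trying suffixes from longest down, /m/ is the first permitted one, so coda /f/ | onset /m/.
V2 /a/ – V3 /u/: /l/ → onset of the next syllable (single consonants are always licit onsets).
Syllabification: fef.ma.luf.
Syllable 3 is /luf/: onset /l/, nucleus /u/, coda /f/.

f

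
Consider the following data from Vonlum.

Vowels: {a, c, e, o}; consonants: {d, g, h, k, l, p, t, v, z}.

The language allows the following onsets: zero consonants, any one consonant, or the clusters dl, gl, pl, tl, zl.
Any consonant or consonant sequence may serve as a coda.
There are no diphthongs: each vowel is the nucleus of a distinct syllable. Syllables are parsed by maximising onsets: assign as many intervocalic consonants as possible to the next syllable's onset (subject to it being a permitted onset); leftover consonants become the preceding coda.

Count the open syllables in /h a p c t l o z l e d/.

Vowels present: a, c, o, e; each is a nucleus, giving 4 syllables.
σ1/σ2 boundary: /p/ → onset of the next syllable (single consonants are always licit onsets).
σ2/σ3 boundary: cluster /tl/ — /tl/ is itself a permitted onset, so the whole cluster goes right; preceding coda = ∅.
σ3/σ4 boundary: cluster /zl/ — /zl/ is itself a permitted onset, so the whole cluster goes right; preceding coda = ∅.
Result: ha.pc.tlo.zled.
Classifying each syllable: /ha/ (open), /pc/ (open), /tlo/ (open), /zled/ (closed).
Open syllables: 3.

3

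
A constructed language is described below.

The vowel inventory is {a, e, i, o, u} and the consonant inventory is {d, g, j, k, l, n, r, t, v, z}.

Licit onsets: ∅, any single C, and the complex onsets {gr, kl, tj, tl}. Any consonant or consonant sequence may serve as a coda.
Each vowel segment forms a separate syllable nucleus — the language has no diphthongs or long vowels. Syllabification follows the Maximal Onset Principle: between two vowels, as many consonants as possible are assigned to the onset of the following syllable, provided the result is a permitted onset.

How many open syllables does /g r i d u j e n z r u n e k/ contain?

3

Nuclei (vowels): i, u, e, u, e → 5 syllables.
Between /i/ (V1) and /u/ (V2): /d/ is a single consonant, so it becomes the next onset.
Between /u/ (V2) and /e/ (V3): /j/ is a single consonant, so it becomes the next onset.
Between /e/ (V3) and /u/ (V4): /nzr/; trying suffixes from longest down, /r/ is the first permitted one, so coda /nz/ | onset /r/.
Between /u/ (V4) and /e/ (V5): just /n/ — single C goes to the following onset.
So the parse is gri.du.jenz.ru.nek.
Classifying each syllable: /gri/ (open), /du/ (open), /jenz/ (closed), /ru/ (open), /nek/ (closed).
Open syllables: 3.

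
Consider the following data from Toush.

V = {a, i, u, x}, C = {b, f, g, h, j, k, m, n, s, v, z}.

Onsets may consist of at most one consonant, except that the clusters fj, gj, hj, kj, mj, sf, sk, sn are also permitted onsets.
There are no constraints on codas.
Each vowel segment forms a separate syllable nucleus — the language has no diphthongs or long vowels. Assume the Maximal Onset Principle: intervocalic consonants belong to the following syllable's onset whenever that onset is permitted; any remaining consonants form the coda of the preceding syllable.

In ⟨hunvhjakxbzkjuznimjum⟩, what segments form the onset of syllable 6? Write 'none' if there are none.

Nuclei (vowels): u, a, x, u, i, u → 6 syllables.
V1 /u/ – V2 /a/: /nvhj/ splits as /nv/ + /hj/ (/hj/ is the longest suffix that is a licit onset).
V2 /a/ – V3 /x/: just /k/ — single C goes to the following onset.
V3 /x/ – V4 /u/: /bzkj/ splits as /bz/ + /kj/ (/kj/ is the longest suffix that is a licit onset).
V4 /u/ – V5 /i/: /zn/ — longest licit onset from the right is /n/, leaving /z/ as coda.
V5 /i/ – V6 /u/: cluster /mj/ — /mj/ is itself a permitted onset, so the whole cluster goes right; preceding coda = ∅.
So the parse is hunv.hja.kxbz.kjuz.ni.mjum.
Syllable 6 is /mjum/: onset /mj/, nucleus /u/, coda /m/.

mj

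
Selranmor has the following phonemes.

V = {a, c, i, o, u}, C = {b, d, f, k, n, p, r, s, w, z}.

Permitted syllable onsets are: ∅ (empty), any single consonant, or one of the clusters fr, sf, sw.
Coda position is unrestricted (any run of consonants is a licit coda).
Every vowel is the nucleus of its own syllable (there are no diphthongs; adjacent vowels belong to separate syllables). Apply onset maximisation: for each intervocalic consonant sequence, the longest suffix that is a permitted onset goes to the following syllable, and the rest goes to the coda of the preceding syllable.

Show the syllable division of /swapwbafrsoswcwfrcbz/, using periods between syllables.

swapw.bafr.so.swcw.frcbz

Vowels present: a, a, o, c, c; each is a nucleus, giving 5 syllables.
σ1/σ2 boundary: cluster /pwb/ — the longest permitted-onset suffix is /b/; onset = /b/, preceding coda = /pw/.
σ2/σ3 boundary: /frs/ — longest licit onset from the right is /s/, leaving /fr/ as coda.
σ3/σ4 boundary: /sw/ — entire cluster is a permitted onset → onset /sw/, coda ∅.
σ4/σ5 boundary: /wfr/; trying suffixes from longest down, /fr/ is the first permitted one, so coda /w/ | onset /fr/.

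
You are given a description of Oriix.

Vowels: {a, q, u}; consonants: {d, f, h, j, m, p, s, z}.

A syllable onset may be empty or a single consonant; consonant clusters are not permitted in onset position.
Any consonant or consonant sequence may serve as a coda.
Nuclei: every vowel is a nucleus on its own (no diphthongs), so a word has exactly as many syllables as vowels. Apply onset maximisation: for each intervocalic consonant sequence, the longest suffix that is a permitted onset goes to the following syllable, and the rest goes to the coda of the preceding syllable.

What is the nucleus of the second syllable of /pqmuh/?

The vowels are q, u — 2 nuclei, so 2 syllables.
The second nucleus (vowel 2 from the left) is /u/.

u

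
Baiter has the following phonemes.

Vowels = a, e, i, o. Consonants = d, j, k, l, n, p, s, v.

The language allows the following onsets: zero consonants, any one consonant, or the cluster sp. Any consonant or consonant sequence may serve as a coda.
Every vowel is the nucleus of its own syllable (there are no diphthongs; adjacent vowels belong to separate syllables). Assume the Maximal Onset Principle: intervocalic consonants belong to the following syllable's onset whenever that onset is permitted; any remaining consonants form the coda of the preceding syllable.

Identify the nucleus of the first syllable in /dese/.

The vowels are e, e — 2 nuclei, so 2 syllables.
The first nucleus (vowel 1 from the left) is /e/.

e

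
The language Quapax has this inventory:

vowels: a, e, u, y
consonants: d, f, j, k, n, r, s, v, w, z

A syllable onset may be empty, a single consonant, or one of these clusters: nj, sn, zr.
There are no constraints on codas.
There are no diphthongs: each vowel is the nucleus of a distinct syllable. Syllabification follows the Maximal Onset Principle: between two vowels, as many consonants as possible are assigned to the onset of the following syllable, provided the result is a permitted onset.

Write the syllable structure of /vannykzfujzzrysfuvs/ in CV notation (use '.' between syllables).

Nuclei (vowels): a, y, u, y, u → 5 syllables.
σ1/σ2 boundary: /nn/; trying suffixes from longest down, /n/ is the first permitted one, so coda /n/ | onset /n/.
σ2/σ3 boundary: /kzf/ — longest licit onset from the right is /f/, leaving /kz/ as coda.
σ3/σ4 boundary: /jzzr/; trying suffixes from longest down, /zr/ is the first permitted one, so coda /jz/ | onset /zr/.
σ4/σ5 boundary: /sf/ splits as /s/ + /f/ (/f/ is the longest suffix that is a licit onset).
Putting it together: van.nykz.fujz.zrys.fuvs.
Mapping each syllable to C/V: /van/ → CVC, /nykz/ → CVCC, /fujz/ → CVCC, /zrys/ → CCVC, /fuvs/ → CVCC.

CVC.CVCC.CVCC.CCVC.CVCC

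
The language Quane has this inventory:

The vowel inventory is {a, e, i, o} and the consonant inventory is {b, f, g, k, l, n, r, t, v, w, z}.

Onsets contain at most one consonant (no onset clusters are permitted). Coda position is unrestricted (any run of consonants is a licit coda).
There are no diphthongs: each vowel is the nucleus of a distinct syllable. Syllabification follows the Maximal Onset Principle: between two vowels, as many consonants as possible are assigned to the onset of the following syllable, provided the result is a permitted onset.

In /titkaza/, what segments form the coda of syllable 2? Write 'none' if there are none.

Vowels present: i, a, a; each is a nucleus, giving 3 syllables.
σ1/σ2 boundary: cluster /tk/ — the longest permitted-onset suffix is /k/; onset = /k/, preceding coda = /t/.
σ2/σ3 boundary: /z/ → onset of the next syllable (single consonants are always licit onsets).
Syllabification: tit.ka.za.
Syllable 2 is /ka/: onset /k/, nucleus /a/, coda ∅.

none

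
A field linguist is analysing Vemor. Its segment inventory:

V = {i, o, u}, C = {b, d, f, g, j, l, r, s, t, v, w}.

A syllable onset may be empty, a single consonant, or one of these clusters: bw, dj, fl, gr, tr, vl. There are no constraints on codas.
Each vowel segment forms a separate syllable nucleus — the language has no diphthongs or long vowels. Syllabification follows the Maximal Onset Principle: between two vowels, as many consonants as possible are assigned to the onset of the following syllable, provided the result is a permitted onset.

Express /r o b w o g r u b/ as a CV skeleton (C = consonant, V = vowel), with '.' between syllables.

The vowels are o, o, u — 3 nuclei, so 3 syllables.
/o…o/ gap (V1→V2): /bw/ — entire cluster is a permitted onset → onset /bw/, coda ∅.
/o…u/ gap (V2→V3): /gr/ is a licit onset in full, so it all attaches to the next syllable.
Syllabification: ro.bwo.grub.
Mapping each syllable to C/V: /ro/ → CV, /bwo/ → CCV, /grub/ → CCVC.

CV.CCV.CCVC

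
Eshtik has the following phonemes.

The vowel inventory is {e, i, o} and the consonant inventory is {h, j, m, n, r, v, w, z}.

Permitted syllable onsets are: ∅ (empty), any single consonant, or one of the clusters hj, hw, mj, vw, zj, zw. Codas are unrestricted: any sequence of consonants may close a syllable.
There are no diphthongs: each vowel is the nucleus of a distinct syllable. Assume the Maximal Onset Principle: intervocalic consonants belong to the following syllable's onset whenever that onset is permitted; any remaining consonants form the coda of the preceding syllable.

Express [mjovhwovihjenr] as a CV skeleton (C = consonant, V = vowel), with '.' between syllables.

CCVC.CCV.CV.CCVCC

The vowels are o, o, i, e — 4 nuclei, so 4 syllables.
V1 /o/ – V2 /o/: /vhw/; trying suffixes from longest down, /hw/ is the first permitted one, so coda /v/ | onset /hw/.
V2 /o/ – V3 /i/: /v/ is a single consonant, so it becomes the next onset.
V3 /i/ – V4 /e/: /hj/ is a licit onset in full, so it all attaches to the next syllable.
Result: mjov.hwo.vi.hjenr.
Mapping each syllable to C/V: /mjov/ → CCVC, /hwo/ → CCV, /vi/ → CV, /hjenr/ → CCVCC.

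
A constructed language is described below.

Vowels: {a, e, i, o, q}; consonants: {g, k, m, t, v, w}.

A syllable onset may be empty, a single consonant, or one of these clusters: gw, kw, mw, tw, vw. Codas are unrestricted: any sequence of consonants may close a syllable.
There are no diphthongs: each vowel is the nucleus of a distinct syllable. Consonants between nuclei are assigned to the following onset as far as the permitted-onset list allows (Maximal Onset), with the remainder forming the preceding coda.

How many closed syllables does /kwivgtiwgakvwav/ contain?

4

The vowels are i, i, a, a — 4 nuclei, so 4 syllables.
V1 /i/ – V2 /i/: /vgt/ — longest licit onset from the right is /t/, leaving /vg/ as coda.
V2 /i/ – V3 /a/: /wg/; trying suffixes from longest down, /g/ is the first permitted one, so coda /w/ | onset /g/.
V3 /a/ – V4 /a/: /kvw/; trying suffixes from longest down, /vw/ is the first permitted one, so coda /k/ | onset /vw/.
Putting it together: kwivg.tiw.gak.vwav.
Classifying each syllable: /kwivg/ (closed), /tiw/ (closed), /gak/ (closed), /vwav/ (closed).
Closed syllables: 4.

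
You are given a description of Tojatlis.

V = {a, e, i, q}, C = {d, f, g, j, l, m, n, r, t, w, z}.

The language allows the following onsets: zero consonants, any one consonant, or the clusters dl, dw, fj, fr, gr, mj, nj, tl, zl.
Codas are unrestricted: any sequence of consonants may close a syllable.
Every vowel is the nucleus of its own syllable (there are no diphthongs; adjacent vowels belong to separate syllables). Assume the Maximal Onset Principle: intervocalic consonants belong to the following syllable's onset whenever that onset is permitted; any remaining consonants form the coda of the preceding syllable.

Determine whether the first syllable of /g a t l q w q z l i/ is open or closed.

open

Vowels present: a, q, q, i; each is a nucleus, giving 4 syllables.
V1 /a/ – V2 /q/: /tl/ is a licit onset in full, so it all attaches to the next syllable.
V2 /q/ – V3 /q/: /w/ → onset of the next syllable (single consonants are always licit onsets).
V3 /q/ – V4 /i/: /zl/ is a licit onset in full, so it all attaches to the next syllable.
Syllabification: ga.tlq.wq.zli.
Syllable 1 is /ga/; it ends in its nucleus with no coda, so it is open.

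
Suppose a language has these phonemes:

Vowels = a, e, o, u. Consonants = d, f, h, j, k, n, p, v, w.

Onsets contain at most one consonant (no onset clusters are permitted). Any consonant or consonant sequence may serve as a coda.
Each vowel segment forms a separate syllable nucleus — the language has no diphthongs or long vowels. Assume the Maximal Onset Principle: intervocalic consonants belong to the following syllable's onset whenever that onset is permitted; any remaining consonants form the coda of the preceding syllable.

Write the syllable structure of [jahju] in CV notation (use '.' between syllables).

CVC.CV

Nuclei (vowels): a, u → 2 syllables.
/a…u/ gap (V1→V2): /hj/ — longest licit onset from the right is /j/, leaving /h/ as coda.
Syllabification: jah.ju.
Mapping each syllable to C/V: /jah/ → CVC, /ju/ → CV.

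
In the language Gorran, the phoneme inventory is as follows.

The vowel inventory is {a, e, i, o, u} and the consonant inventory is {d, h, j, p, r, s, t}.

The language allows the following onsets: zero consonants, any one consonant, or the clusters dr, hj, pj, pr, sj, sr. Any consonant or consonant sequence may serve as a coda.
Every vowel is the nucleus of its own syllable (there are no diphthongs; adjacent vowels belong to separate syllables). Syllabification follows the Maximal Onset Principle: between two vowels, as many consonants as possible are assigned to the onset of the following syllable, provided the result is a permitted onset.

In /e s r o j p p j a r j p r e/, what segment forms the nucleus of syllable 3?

The vowels are e, o, a, e — 4 nuclei, so 4 syllables.
The third nucleus (vowel 3 from the left) is /a/.

a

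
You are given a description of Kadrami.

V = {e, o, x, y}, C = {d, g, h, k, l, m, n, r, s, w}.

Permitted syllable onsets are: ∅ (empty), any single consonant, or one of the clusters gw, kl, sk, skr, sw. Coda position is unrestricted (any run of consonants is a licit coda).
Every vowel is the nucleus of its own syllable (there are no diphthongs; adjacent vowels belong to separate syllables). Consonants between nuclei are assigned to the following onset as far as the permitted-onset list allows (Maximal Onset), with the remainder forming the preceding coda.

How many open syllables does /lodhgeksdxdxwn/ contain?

1

The vowels are o, e, x, x — 4 nuclei, so 4 syllables.
Between /o/ (V1) and /e/ (V2): /dhg/ — longest licit onset from the right is /g/, leaving /dh/ as coda.
Between /e/ (V2) and /x/ (V3): /ksd/; trying suffixes from longest down, /d/ is the first permitted one, so coda /ks/ | onset /d/.
Between /x/ (V3) and /x/ (V4): just /d/ — single C goes to the following onset.
So the parse is lodh.geks.dx.dxwn.
Classifying each syllable: /lodh/ (closed), /geks/ (closed), /dx/ (open), /dxwn/ (closed).
Open syllables: 1.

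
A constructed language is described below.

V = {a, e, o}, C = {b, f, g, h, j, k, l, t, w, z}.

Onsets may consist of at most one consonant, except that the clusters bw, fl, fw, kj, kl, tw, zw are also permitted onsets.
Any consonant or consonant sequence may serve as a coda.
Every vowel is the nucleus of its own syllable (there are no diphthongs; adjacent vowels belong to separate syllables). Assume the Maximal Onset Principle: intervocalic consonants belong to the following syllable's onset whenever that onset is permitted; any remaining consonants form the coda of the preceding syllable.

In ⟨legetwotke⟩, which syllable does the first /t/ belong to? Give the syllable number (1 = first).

3

The vowels are e, e, o, e — 4 nuclei, so 4 syllables.
/e…e/ gap (V1→V2): just /g/ — single C goes to the following onset.
/e…o/ gap (V2→V3): /tw/ — entire cluster is a permitted onset → onset /tw/, coda ∅.
/o…e/ gap (V3→V4): /tk/ splits as /t/ + /k/ (/k/ is the longest suffix that is a licit onset).
Syllabification: le.ge.twot.ke.
The first /t/ is in the onset of syllable 3 (/twot/).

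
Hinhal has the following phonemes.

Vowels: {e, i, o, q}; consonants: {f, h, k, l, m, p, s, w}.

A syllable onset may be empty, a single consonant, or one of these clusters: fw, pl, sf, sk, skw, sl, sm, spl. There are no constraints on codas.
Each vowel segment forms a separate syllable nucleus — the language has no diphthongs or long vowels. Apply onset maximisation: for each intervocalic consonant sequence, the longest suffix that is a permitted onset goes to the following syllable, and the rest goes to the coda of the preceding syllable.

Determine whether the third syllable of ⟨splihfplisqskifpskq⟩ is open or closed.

Vowels present: i, i, q, i, q; each is a nucleus, giving 5 syllables.
Between /i/ (V1) and /i/ (V2): /hfpl/ — longest licit onset from the right is /pl/, leaving /hf/ as coda.
Between /i/ (V2) and /q/ (V3): /s/ is a single consonant, so it becomes the next onset.
Between /q/ (V3) and /i/ (V4): /sk/ — entire cluster is a permitted onset → onset /sk/, coda ∅.
Between /i/ (V4) and /q/ (V5): /fpsk/ — longest licit onset from the right is /sk/, leaving /fp/ as coda.
Result: splihf.pli.sq.skifp.skq.
Syllable 3 is /sq/; it ends in its nucleus with no coda, so it is open.

open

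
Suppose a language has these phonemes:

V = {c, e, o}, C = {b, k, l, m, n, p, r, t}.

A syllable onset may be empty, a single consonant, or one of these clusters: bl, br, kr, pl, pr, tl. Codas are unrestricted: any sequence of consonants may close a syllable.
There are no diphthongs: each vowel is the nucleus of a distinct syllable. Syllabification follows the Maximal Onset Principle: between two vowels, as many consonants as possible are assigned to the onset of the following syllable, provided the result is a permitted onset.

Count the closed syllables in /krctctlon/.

1

The vowels are c, c, o — 3 nuclei, so 3 syllables.
/c…c/ gap (V1→V2): /t/ → onset of the next syllable (single consonants are always licit onsets).
/c…o/ gap (V2→V3): /tl/ — entire cluster is a permitted onset → onset /tl/, coda ∅.
So the parse is krc.tc.tlon.
Classifying each syllable: /krc/ (open), /tc/ (open), /tlon/ (closed).
Closed syllables: 1.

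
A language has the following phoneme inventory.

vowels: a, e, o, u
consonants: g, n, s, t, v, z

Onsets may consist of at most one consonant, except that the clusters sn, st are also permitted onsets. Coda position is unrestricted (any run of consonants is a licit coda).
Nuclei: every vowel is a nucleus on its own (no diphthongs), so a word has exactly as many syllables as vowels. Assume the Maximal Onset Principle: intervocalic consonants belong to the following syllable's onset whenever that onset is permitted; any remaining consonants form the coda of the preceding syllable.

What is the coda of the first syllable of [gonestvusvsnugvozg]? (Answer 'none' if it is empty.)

The vowels are o, e, u, u, o — 5 nuclei, so 5 syllables.
σ1/σ2 boundary: /n/ is a single consonant, so it becomes the next onset.
σ2/σ3 boundary: /stv/ — longest licit onset from the right is /v/, leaving /st/ as coda.
σ3/σ4 boundary: /svsn/ — longest licit onset from the right is /sn/, leaving /sv/ as coda.
σ4/σ5 boundary: cluster /gv/ — the longest permitted-onset suffix is /v/; onset = /v/, preceding coda = /g/.
Putting it together: go.nest.vusv.snug.vozg.
Syllable 1 is /go/: onset /g/, nucleus /o/, coda ∅.

none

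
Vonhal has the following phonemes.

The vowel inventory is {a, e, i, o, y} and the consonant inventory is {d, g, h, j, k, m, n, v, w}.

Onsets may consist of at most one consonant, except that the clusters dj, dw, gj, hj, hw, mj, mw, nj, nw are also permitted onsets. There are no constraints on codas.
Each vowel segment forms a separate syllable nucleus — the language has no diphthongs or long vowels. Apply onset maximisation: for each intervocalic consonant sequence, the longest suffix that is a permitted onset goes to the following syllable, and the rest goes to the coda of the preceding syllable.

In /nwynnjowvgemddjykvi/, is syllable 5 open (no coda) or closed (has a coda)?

Nuclei (vowels): y, o, e, y, i → 5 syllables.
/y…o/ gap (V1→V2): /nnj/; trying suffixes from longest down, /nj/ is the first permitted one, so coda /n/ | onset /nj/.
/o…e/ gap (V2→V3): /wvg/ — longest licit onset from the right is /g/, leaving /wv/ as coda.
/e…y/ gap (V3→V4): /mddj/ — longest licit onset from the right is /dj/, leaving /md/ as coda.
/y…i/ gap (V4→V5): /kv/; trying suffixes from longest down, /v/ is the first permitted one, so coda /k/ | onset /v/.
Putting it together: nwyn.njowv.gemd.djyk.vi.
Syllable 5 is /vi/; it ends in its nucleus with no coda, so it is open.

open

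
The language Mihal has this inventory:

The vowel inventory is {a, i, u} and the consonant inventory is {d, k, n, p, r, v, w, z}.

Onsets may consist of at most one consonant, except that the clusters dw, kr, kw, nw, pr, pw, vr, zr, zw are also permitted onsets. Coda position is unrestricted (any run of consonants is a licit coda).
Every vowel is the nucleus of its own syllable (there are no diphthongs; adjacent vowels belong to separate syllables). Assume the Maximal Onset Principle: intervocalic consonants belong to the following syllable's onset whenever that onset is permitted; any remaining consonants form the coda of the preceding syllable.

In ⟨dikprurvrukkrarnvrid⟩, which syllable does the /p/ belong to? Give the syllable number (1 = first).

2

Vowels present: i, u, u, a, i; each is a nucleus, giving 5 syllables.
Between /i/ (V1) and /u/ (V2): cluster /kpr/ — the longest permitted-onset suffix is /pr/; onset = /pr/, preceding coda = /k/.
Between /u/ (V2) and /u/ (V3): /rvr/ — longest licit onset from the right is /vr/, leaving /r/ as coda.
Between /u/ (V3) and /a/ (V4): cluster /kkr/ — the longest permitted-onset suffix is /kr/; onset = /kr/, preceding coda = /k/.
Between /a/ (V4) and /i/ (V5): /rnvr/; trying suffixes from longest down, /vr/ is the first permitted one, so coda /rn/ | onset /vr/.
Result: dik.prur.vruk.krarn.vrid.
The /p/ is in the onset of syllable 2 (/prur/).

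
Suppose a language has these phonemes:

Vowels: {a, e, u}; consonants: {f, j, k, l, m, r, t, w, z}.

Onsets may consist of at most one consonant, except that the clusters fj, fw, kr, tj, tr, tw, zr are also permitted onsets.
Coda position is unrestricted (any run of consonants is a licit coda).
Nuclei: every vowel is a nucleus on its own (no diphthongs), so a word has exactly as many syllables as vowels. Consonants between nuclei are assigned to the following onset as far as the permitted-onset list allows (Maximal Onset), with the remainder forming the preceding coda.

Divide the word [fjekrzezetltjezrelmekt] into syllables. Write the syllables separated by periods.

Vowels present: e, e, e, e, e, e; each is a nucleus, giving 6 syllables.
σ1/σ2 boundary: /krz/ — longest licit onset from the right is /z/, leaving /kr/ as coda.
σ2/σ3 boundary: just /z/ — single C goes to the following onset.
σ3/σ4 boundary: cluster /tltj/ — the longest permitted-onset suffix is /tj/; onset = /tj/, preceding coda = /tl/.
σ4/σ5 boundary: /zr/ is a licit onset in full, so it all attaches to the next syllable.
σ5/σ6 boundary: /lm/ — longest licit onset from the right is /m/, leaving /l/ as coda.

fjekr.ze.zetl.tje.zrel.mekt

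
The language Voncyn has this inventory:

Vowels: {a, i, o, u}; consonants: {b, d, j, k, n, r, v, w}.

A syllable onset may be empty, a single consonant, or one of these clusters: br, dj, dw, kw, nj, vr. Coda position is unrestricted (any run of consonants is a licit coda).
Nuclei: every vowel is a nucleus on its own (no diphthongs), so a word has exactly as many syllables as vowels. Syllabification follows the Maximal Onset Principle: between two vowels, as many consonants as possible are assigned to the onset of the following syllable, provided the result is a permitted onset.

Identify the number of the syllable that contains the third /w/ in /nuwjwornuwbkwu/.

3

The vowels are u, o, u, u — 4 nuclei, so 4 syllables.
σ1/σ2 boundary: /wjw/; trying suffixes from longest down, /w/ is the first permitted one, so coda /wj/ | onset /w/.
σ2/σ3 boundary: /rn/ splits as /r/ + /n/ (/n/ is the longest suffix that is a licit onset).
σ3/σ4 boundary: /wbkw/ — longest licit onset from the right is /kw/, leaving /wb/ as coda.
Syllabification: nuwj.wor.nuwb.kwu.
The third /w/ is in the coda of syllable 3 (/nuwb/).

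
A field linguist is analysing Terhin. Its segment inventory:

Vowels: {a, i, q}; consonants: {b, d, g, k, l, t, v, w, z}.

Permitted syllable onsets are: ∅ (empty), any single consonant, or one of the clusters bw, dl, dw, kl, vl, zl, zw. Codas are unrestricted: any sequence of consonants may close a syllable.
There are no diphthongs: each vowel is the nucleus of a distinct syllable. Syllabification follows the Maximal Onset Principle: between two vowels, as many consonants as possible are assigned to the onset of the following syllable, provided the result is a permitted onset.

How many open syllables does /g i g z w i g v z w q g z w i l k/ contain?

0

Vowels present: i, i, q, i; each is a nucleus, giving 4 syllables.
σ1/σ2 boundary: /gzw/ — longest licit onset from the right is /zw/, leaving /g/ as coda.
σ2/σ3 boundary: cluster /gvzw/ — the longest permitted-onset suffix is /zw/; onset = /zw/, preceding coda = /gv/.
σ3/σ4 boundary: cluster /gzw/ — the longest permitted-onset suffix is /zw/; onset = /zw/, preceding coda = /g/.
So the parse is gig.zwigv.zwqg.zwilk.
Classifying each syllable: /gig/ (closed), /zwigv/ (closed), /zwqg/ (closed), /zwilk/ (closed).
Open syllables: 0.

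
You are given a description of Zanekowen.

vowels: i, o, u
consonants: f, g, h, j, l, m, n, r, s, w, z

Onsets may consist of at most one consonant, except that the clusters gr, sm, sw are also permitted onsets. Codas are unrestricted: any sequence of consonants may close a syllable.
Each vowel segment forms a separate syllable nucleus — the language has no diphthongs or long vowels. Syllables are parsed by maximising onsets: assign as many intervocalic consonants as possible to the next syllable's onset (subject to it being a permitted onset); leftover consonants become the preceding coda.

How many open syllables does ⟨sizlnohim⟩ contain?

Nuclei (vowels): i, o, i → 3 syllables.
Between /i/ (V1) and /o/ (V2): cluster /zln/ — the longest permitted-onset suffix is /n/; onset = /n/, preceding coda = /zl/.
Between /o/ (V2) and /i/ (V3): just /h/ — single C goes to the following onset.
Putting it together: sizl.no.him.
Classifying each syllable: /sizl/ (closed), /no/ (open), /him/ (closed).
Open syllables: 1.

1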